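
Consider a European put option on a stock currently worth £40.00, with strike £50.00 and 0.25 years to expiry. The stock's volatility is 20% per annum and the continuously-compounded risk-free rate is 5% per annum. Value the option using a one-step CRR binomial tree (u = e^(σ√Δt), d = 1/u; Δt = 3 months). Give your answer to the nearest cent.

CRR parameters: u = e^(σ√Δt) = e^(0.2·√0.25) = 1.1052, d = 1/u = 0.9048
Per-period rate: rΔt = 0.05·0.25 = 0.0125, so R = e^0.0125 = 1.0126
Risk-neutral probability p = (e^0.0125 − 0.9048)/(1.1052 − 0.9048) = 0.1077/0.2003 = 0.5378
Terminal stock prices: S_u = 44.21, S_d = 36.19
Terminal payoffs (K − S): max(5.793, 0) = 5.793, max(13.81, 0) = 13.81
Node 0 (S = 40): V_0 = e^(−0.0125)·[0.5378·5.7932 + 0.4622·13.8065] = 9.3789

£9.38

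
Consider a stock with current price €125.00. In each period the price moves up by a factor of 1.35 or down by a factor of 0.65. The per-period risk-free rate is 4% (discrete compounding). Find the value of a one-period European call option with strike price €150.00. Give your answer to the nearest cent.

€10.04

Risk-neutral probability p = (1 + 0.04 − 0.65)/(1.35 − 0.65) = 0.3900/0.7000 = 0.5571
Terminal stock prices: S_u = 168.8, S_d = 81.25
Terminal payoffs (S − K): max(18.75, 0) = 18.75, max(-68.75, 0) = 0
Node 0 (S = 125): V_0 = 1/1.04·[0.5571·18.7500 + 0.4429·0.0000] = 10.0446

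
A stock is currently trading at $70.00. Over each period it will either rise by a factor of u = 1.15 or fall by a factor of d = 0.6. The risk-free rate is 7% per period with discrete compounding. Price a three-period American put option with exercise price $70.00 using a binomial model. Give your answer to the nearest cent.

Risk-neutral probability p = (1 + 0.07 − 0.6)/(1.15 − 0.6) = 0.4700/0.5500 = 0.8545
Terminal stock prices: S_uuu = 106.5, S_uud = 55.54, S_udd = 28.98, S_ddd = 15.12
Terminal payoffs (K − S): max(-36.46, 0) = 0, max(14.46, 0) = 14.46, max(41.02, 0) = 41.02, max(54.88, 0) = 54.88
Node uu (S = 92.57): continuation = 1/1.07·[0.8545·0.0000 + 0.1455·14.4550] = 1.9650; exercise value = 0.0000 ≤ continuation, so V_uu = 1.9650
Node ud (S = 48.3): continuation = 1/1.07·[0.8545·14.4550 + 0.1455·41.0200] = 17.1206; exercise value = 21.7000 > continuation, so V_ud = 21.7000 (exercise)
Node dd (S = 25.2): continuation = 1/1.07·[0.8545·41.0200 + 0.1455·54.8800] = 40.2206; exercise value = 44.8000 > continuation, so V_dd = 44.8000 (exercise)
Node u (S = 80.5): continuation = 1/1.07·[0.8545·1.9650 + 0.1455·21.7000] = 4.5192; exercise value = 0.0000 ≤ continuation, so V_u = 4.5192
Node d (S = 42): continuation = 1/1.07·[0.8545·21.7000 + 0.1455·44.8000] = 23.4206; exercise value = 28.0000 > continuation, so V_d = 28.0000 (exercise)
Node 0 (S = 70): continuation = 1/1.07·[0.8545·4.5192 + 0.1455·28.0000] = 7.4155; exercise value = 0.0000 ≤ continuation, so V_0 = 7.4155

$7.42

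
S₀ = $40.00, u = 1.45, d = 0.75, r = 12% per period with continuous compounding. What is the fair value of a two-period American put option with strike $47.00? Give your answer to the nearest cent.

$7.63

Risk-neutral probability p = (e^0.12 − 0.75)/(1.45 − 0.75) = 0.3775/0.7000 = 0.5393
Terminal stock prices: S_uu = 84.1, S_ud = 43.5, S_dd = 22.5
Terminal payoffs (K − S): max(-37.1, 0) = 0, max(3.5, 0) = 3.5, max(24.5, 0) = 24.5
Node u (S = 58): continuation = e^(−0.12)·[0.5393·0.0000 + 0.4607·3.5000] = 1.4302; exercise value = 0.0000 ≤ continuation, so V_u = 1.4302
Node d (S = 30): continuation = e^(−0.12)·[0.5393·3.5000 + 0.4607·24.5000] = 11.6853; exercise value = 17.0000 > continuation, so V_d = 17.0000 (exercise)
Node 0 (S = 40): continuation = e^(−0.12)·[0.5393·1.4302 + 0.4607·17.0000] = 7.6306; exercise value = 7.0000 ≤ continuation, so V_0 = 7.6306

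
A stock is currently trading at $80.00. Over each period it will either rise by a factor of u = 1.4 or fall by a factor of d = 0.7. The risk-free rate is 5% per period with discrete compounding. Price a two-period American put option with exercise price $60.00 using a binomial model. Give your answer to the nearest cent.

Risk-neutral probability p = (1 + 0.05 − 0.7)/(1.4 − 0.7) = 0.3500/0.7000 = 0.5000
Terminal stock prices: S_uu = 156.8, S_ud = 78.4, S_dd = 39.2
Terminal payoffs (K − S): max(-96.8, 0) = 0, max(-18.4, 0) = 0, max(20.8, 0) = 20.8
Node u (S = 112): continuation = 1/1.05·[0.5000·0.0000 + 0.5000·0.0000] = 0.0000; exercise value = 0.0000 ≤ continuation, so V_u = 0.0000
Node d (S = 56): continuation = 1/1.05·[0.5000·0.0000 + 0.5000·20.8000] = 9.9048; exercise value = 4.0000 ≤ continuation, so V_d = 9.9048
Node 0 (S = 80): continuation = 1/1.05·[0.5000·0.0000 + 0.5000·9.9048] = 4.7166; exercise value = 0.0000 ≤ continuation, so V_0 = 4.7166

$4.72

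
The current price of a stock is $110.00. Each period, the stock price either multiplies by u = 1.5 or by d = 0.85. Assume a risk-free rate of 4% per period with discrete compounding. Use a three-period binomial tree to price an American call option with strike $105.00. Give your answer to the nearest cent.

Risk-neutral probability p = (1 + 0.04 − 0.85)/(1.5 − 0.85) = 0.1900/0.6500 = 0.2923
Terminal stock prices: S_uuu = 371.2, S_uud = 210.4, S_udd = 119.2, S_ddd = 67.55
Terminal payoffs (S − K): max(266.2, 0) = 266.2, max(105.4, 0) = 105.4, max(14.21, 0) = 14.21, max(-37.45, 0) = 0
Node uu (S = 247.5): continuation = 1/1.04·[0.2923·266.2500 + 0.7077·105.3750] = 146.5385; exercise value = 142.5000 ≤ continuation, so V_uu = 146.5385
Node ud (S = 140.2): continuation = 1/1.04·[0.2923·105.3750 + 0.7077·14.2125] = 39.2885; exercise value = 35.2500 ≤ continuation, so V_ud = 39.2885
Node dd (S = 79.47): continuation = 1/1.04·[0.2923·14.2125 + 0.7077·0.0000] = 3.9946; exercise value = 0.0000 ≤ continuation, so V_dd = 3.9946
Node u (S = 165): continuation = 1/1.04·[0.2923·146.5385 + 0.7077·39.2885] = 67.9216; exercise value = 60.0000 ≤ continuation, so V_u = 67.9216
Node d (S = 93.5): continuation = 1/1.04·[0.2923·39.2885 + 0.7077·3.9946] = 13.7609; exercise value = 0.0000 ≤ continuation, so V_d = 13.7609
Node 0 (S = 110): continuation = 1/1.04·[0.2923·67.9216 + 0.7077·13.7609] = 28.4543; exercise value = 5.0000 ≤ continuation, so V_0 = 28.4543

$28.45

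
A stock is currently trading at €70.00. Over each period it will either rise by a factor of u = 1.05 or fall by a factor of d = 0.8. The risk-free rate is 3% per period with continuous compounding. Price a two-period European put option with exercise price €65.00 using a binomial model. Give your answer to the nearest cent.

€0.96

Risk-neutral probability p = (e^0.03 − 0.8)/(1.05 − 0.8) = 0.2305/0.2500 = 0.9218
Terminal stock prices: S_uu = 77.17, S_ud = 58.8, S_dd = 44.8
Terminal payoffs (K − S): max(-12.17, 0) = 0, max(6.2, 0) = 6.2, max(20.2, 0) = 20.2
Node u (S = 73.5): V_u = e^(−0.03)·[0.9218·0.0000 + 0.0782·6.2000] = 0.4704
Node d (S = 56): V_d = e^(−0.03)·[0.9218·6.2000 + 0.0782·20.2000] = 7.0790
Node 0 (S = 70): V_0 = e^(−0.03)·[0.9218·0.4704 + 0.0782·7.0790] = 0.9579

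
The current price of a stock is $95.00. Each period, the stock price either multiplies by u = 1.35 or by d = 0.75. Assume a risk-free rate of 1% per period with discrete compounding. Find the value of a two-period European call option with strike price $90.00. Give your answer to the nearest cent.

$18.28

Risk-neutral probability p = (1 + 0.01 − 0.75)/(1.35 − 0.75) = 0.2600/0.6000 = 0.4333
Terminal stock prices: S_uu = 173.1, S_ud = 96.19, S_dd = 53.44
Terminal payoffs (S − K): max(83.14, 0) = 83.14, max(6.188, 0) = 6.188, max(-36.56, 0) = 0
Node u (S = 128.2): V_u = 1/1.01·[0.4333·83.1375 + 0.5667·6.1875] = 39.1411
Node d (S = 71.25): V_d = 1/1.01·[0.4333·6.1875 + 0.5667·0.0000] = 2.6547
Node 0 (S = 95): V_0 = 1/1.01·[0.4333·39.1411 + 0.5667·2.6547] = 18.2826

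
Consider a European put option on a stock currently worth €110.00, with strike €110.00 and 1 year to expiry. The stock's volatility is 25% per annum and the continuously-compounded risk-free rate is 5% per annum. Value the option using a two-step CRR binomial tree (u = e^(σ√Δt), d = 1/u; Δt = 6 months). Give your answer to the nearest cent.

€6.97

CRR parameters: u = e^(σ√Δt) = e^(0.25·√0.5) = 1.1934, d = 1/u = 0.8380
Per-period rate: rΔt = 0.05·0.5 = 0.025, so R = e^0.025 = 1.0253
Risk-neutral probability p = (e^0.025 − 0.8380)/(1.1934 − 0.8380) = 0.1873/0.3554 = 0.5272
Terminal stock prices: S_uu = 156.7, S_ud = 110, S_dd = 77.24
Terminal payoffs (K − S): max(-46.65, 0) = 0, max(0, 0) = 0, max(32.76, 0) = 32.76
Node u (S = 131.3): V_u = e^(−0.025)·[0.5272·0.0000 + 0.4728·0.0000] = 0.0000
Node d (S = 92.18): V_d = e^(−0.025)·[0.5272·0.0000 + 0.4728·32.7593] = 15.1077
Node 0 (S = 110): V_0 = e^(−0.025)·[0.5272·0.0000 + 0.4728·15.1077] = 6.9673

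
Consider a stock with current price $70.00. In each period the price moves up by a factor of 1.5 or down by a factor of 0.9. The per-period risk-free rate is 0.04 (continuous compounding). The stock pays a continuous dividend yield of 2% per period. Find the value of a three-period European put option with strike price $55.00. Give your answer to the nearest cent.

$1.80

Per-period risk-free factor R = e^0.04 = 1.0408; dividend-adjusted growth = e^(0.04−0.02) = 1.0202.
Risk-neutral probability p = (1.0202 − 0.9)/(1.5 − 0.9) = 0.1202/0.6000 = 0.2003
Terminal stock prices: S_uuu = 236.2, S_uud = 141.8, S_udd = 85.05, S_ddd = 51.03
Terminal payoffs (K − S): max(-181.2, 0) = 0, max(-86.75, 0) = 0, max(-30.05, 0) = 0, max(3.97, 0) = 3.97
Node uu (S = 157.5): V_uu = e^(−0.04)·[0.2003·0.0000 + 0.7997·0.0000] = 0.0000
Node ud (S = 94.5): V_ud = e^(−0.04)·[0.2003·0.0000 + 0.7997·0.0000] = 0.0000
Node dd (S = 56.7): V_dd = e^(−0.04)·[0.2003·0.0000 + 0.7997·3.9700] = 3.0502
Node u (S = 105): V_u = e^(−0.04)·[0.2003·0.0000 + 0.7997·0.0000] = 0.0000
Node d (S = 63): V_d = e^(−0.04)·[0.2003·0.0000 + 0.7997·3.0502] = 2.3435
Node 0 (S = 70): V_0 = e^(−0.04)·[0.2003·0.0000 + 0.7997·2.3435] = 1.8005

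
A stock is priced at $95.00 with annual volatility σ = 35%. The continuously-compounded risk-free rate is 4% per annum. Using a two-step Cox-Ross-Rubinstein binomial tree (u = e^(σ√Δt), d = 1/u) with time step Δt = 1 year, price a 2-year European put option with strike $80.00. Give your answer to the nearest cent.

$8.50

CRR parameters: u = e^(σ√Δt) = e^(0.35·√1) = 1.4191, d = 1/u = 0.7047
Per-period rate: rΔt = 0.04·1 = 0.04, so R = e^0.04 = 1.0408
Risk-neutral probability p = (e^0.04 − 0.7047)/(1.4191 − 0.7047) = 0.3361/0.7144 = 0.4705
Terminal stock prices: S_uu = 191.3, S_ud = 95, S_dd = 47.18
Terminal payoffs (K − S): max(-111.3, 0) = 0, max(-15, 0) = 0, max(32.82, 0) = 32.82
Node u (S = 134.8): V_u = e^(−0.04)·[0.4705·0.0000 + 0.5295·0.0000] = 0.0000
Node d (S = 66.95): V_d = e^(−0.04)·[0.4705·0.0000 + 0.5295·32.8244] = 16.6987
Node 0 (S = 95): V_0 = e^(−0.04)·[0.4705·0.0000 + 0.5295·16.6987] = 8.4951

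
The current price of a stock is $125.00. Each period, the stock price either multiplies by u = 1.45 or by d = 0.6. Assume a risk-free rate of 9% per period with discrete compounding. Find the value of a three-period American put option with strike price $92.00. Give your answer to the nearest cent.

Risk-neutral probability p = (1 + 0.09 − 0.6)/(1.45 − 0.6) = 0.4900/0.8500 = 0.5765
Terminal stock prices: S_uuu = 381.1, S_uud = 157.7, S_udd = 65.25, S_ddd = 27
Terminal payoffs (K − S): max(-289.1, 0) = 0, max(-65.69, 0) = 0, max(26.75, 0) = 26.75, max(65, 0) = 65
Node uu (S = 262.8): continuation = 1/1.09·[0.5765·0.0000 + 0.4235·0.0000] = 0.0000; exercise value = 0.0000 ≤ continuation, so V_uu = 0.0000
Node ud (S = 108.8): continuation = 1/1.09·[0.5765·0.0000 + 0.4235·26.7500] = 10.3940; exercise value = 0.0000 ≤ continuation, so V_ud = 10.3940
Node dd (S = 45): continuation = 1/1.09·[0.5765·26.7500 + 0.4235·65.0000] = 39.4037; exercise value = 47.0000 > continuation, so V_dd = 47.0000 (exercise)
Node u (S = 181.2): continuation = 1/1.09·[0.5765·0.0000 + 0.4235·10.3940] = 4.0387; exercise value = 0.0000 ≤ continuation, so V_u = 4.0387
Node d (S = 75): continuation = 1/1.09·[0.5765·10.3940 + 0.4235·47.0000] = 23.7594; exercise value = 17.0000 ≤ continuation, so V_d = 23.7594
Node 0 (S = 125): continuation = 1/1.09·[0.5765·4.0387 + 0.4235·23.7594] = 11.3678; exercise value = 0.0000 ≤ continuation, so V_0 = 11.3678

$11.37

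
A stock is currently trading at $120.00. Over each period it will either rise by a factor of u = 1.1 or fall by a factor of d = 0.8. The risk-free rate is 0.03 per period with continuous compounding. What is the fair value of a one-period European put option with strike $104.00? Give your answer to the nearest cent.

$1.80

Risk-neutral probability p = (e^0.03 − 0.8)/(1.1 − 0.8) = 0.2305/0.3000 = 0.7682
Terminal stock prices: S_u = 132, S_d = 96
Terminal payoffs (K − S): max(-28, 0) = 0, max(8, 0) = 8
Node 0 (S = 120): V_0 = e^(−0.03)·[0.7682·0.0000 + 0.2318·8.0000] = 1.7997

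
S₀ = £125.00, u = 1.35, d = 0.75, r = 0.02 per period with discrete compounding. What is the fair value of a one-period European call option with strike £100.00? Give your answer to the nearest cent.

£30.33

Risk-neutral probability p = (1 + 0.02 − 0.75)/(1.35 − 0.75) = 0.2700/0.6000 = 0.4500
Terminal stock prices: S_u = 168.8, S_d = 93.75
Terminal payoffs (S − K): max(68.75, 0) = 68.75, max(-6.25, 0) = 0
Node 0 (S = 125): V_0 = 1/1.02·[0.4500·68.7500 + 0.5500·0.0000] = 30.3309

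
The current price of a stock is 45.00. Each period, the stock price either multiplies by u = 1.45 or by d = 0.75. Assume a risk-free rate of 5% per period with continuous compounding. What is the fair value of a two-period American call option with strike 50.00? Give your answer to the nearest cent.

Risk-neutral probability p = (e^0.05 − 0.75)/(1.45 − 0.75) = 0.3013/0.7000 = 0.4304
Terminal stock prices: S_uu = 94.61, S_ud = 48.94, S_dd = 25.31
Terminal payoffs (S − K): max(44.61, 0) = 44.61, max(-1.062, 0) = 0, max(-24.69, 0) = 0
Node u (S = 65.25): continuation = e^(−0.05)·[0.4304·44.6125 + 0.5696·0.0000] = 18.2642; exercise value = 15.2500 ≤ continuation, so V_u = 18.2642
Node d (S = 33.75): continuation = e^(−0.05)·[0.4304·0.0000 + 0.5696·0.0000] = 0.0000; exercise value = 0.0000 ≤ continuation, so V_d = 0.0000
Node 0 (S = 45): continuation = e^(−0.05)·[0.4304·18.2642 + 0.5696·0.0000] = 7.4773; exercise value = 0.0000 ≤ continuation, so V_0 = 7.4773

7.48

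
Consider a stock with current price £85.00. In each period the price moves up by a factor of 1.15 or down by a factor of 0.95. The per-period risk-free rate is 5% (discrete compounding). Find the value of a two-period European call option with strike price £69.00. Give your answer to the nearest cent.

£22.41

Risk-neutral probability p = (1 + 0.05 − 0.95)/(1.15 − 0.95) = 0.1000/0.2000 = 0.5000
Terminal stock prices: S_uu = 112.4, S_ud = 92.86, S_dd = 76.71
Terminal payoffs (S − K): max(43.41, 0) = 43.41, max(23.86, 0) = 23.86, max(7.712, 0) = 7.712
Node u (S = 97.75): V_u = 1/1.05·[0.5000·43.4125 + 0.5000·23.8625] = 32.0357
Node d (S = 80.75): V_d = 1/1.05·[0.5000·23.8625 + 0.5000·7.7125] = 15.0357
Node 0 (S = 85): V_0 = 1/1.05·[0.5000·32.0357 + 0.5000·15.0357] = 22.4150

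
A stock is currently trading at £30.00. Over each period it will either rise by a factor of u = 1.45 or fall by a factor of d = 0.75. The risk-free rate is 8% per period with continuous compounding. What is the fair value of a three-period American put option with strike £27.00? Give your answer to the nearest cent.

£2.89

Risk-neutral probability p = (e^0.08 − 0.75)/(1.45 − 0.75) = 0.3333/0.7000 = 0.4761
Terminal stock prices: S_uuu = 91.46, S_uud = 47.31, S_udd = 24.47, S_ddd = 12.66
Terminal payoffs (K − S): max(-64.46, 0) = 0, max(-20.31, 0) = 0, max(2.531, 0) = 2.531, max(14.34, 0) = 14.34
Node uu (S = 63.08): continuation = e^(−0.08)·[0.4761·0.0000 + 0.5239·0.0000] = 0.0000; exercise value = 0.0000 ≤ continuation, so V_uu = 0.0000
Node ud (S = 32.62): continuation = e^(−0.08)·[0.4761·0.0000 + 0.5239·2.5312] = 1.2241; exercise value = 0.0000 ≤ continuation, so V_ud = 1.2241
Node dd (S = 16.88): continuation = e^(−0.08)·[0.4761·2.5312 + 0.5239·14.3438] = 8.0491; exercise value = 10.1250 > continuation, so V_dd = 10.1250 (exercise)
Node u (S = 43.5): continuation = e^(−0.08)·[0.4761·0.0000 + 0.5239·1.2241] = 0.5920; exercise value = 0.0000 ≤ continuation, so V_u = 0.5920
Node d (S = 22.5): continuation = e^(−0.08)·[0.4761·1.2241 + 0.5239·10.1250] = 5.4344; exercise value = 4.5000 ≤ continuation, so V_d = 5.4344
Node 0 (S = 30): continuation = e^(−0.08)·[0.4761·0.5920 + 0.5239·5.4344] = 2.8883; exercise value = 0.0000 ≤ continuation, so V_0 = 2.8883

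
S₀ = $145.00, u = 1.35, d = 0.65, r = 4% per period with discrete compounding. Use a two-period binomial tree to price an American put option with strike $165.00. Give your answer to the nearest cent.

$38.74

Risk-neutral probability p = (1 + 0.04 − 0.65)/(1.35 − 0.65) = 0.3900/0.7000 = 0.5571
Terminal stock prices: S_uu = 264.3, S_ud = 127.2, S_dd = 61.26
Terminal payoffs (K − S): max(-99.26, 0) = 0, max(37.76, 0) = 37.76, max(103.7, 0) = 103.7
Node u (S = 195.8): continuation = 1/1.04·[0.5571·0.0000 + 0.4429·37.7625] = 16.0802; exercise value = 0.0000 ≤ continuation, so V_u = 16.0802
Node d (S = 94.25): continuation = 1/1.04·[0.5571·37.7625 + 0.4429·103.7375] = 64.4038; exercise value = 70.7500 > continuation, so V_d = 70.7500 (exercise)
Node 0 (S = 145): continuation = 1/1.04·[0.5571·16.0802 + 0.4429·70.7500] = 38.7414; exercise value = 20.0000 ≤ continuation, so V_0 = 38.7414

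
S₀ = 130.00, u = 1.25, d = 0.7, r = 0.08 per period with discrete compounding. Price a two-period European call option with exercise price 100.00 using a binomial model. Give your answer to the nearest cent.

47.24

Risk-neutral probability p = (1 + 0.08 − 0.7)/(1.25 − 0.7) = 0.3800/0.5500 = 0.6909
Terminal stock prices: S_uu = 203.1, S_ud = 113.7, S_dd = 63.7
Terminal payoffs (S − K): max(103.1, 0) = 103.1, max(13.75, 0) = 13.75, max(-36.3, 0) = 0
Node u (S = 162.5): V_u = 1/1.08·[0.6909·103.1250 + 0.3091·13.7500] = 69.9074
Node d (S = 91): V_d = 1/1.08·[0.6909·13.7500 + 0.3091·0.0000] = 8.7963
Node 0 (S = 130): V_0 = 1/1.08·[0.6909·69.9074 + 0.3091·8.7963] = 47.2394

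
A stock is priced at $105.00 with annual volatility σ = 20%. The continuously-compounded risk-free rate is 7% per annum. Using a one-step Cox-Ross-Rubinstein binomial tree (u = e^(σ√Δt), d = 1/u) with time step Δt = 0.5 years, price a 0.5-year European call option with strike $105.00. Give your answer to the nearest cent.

CRR parameters: u = e^(σ√Δt) = e^(0.2·√0.5) = 1.1519, d = 1/u = 0.8681
Per-period rate: rΔt = 0.07·0.5 = 0.035, so R = e^0.035 = 1.0356
Risk-neutral probability p = (e^0.035 − 0.8681)/(1.1519 − 0.8681) = 0.1675/0.2838 = 0.5902
Terminal stock prices: S_u = 121, S_d = 91.15
Terminal payoffs (S − K): max(15.95, 0) = 15.95, max(-13.85, 0) = 0
Node 0 (S = 105): V_0 = e^(−0.035)·[0.5902·15.9505 + 0.4098·0.0000] = 9.0905

$9.09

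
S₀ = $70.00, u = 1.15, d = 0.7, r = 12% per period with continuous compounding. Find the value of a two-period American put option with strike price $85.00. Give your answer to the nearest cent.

Risk-neutral probability p = (e^0.12 − 0.7)/(1.15 − 0.7) = 0.4275/0.4500 = 0.9500
Terminal stock prices: S_uu = 92.57, S_ud = 56.35, S_dd = 34.3
Terminal payoffs (K − S): max(-7.575, 0) = 0, max(28.65, 0) = 28.65, max(50.7, 0) = 50.7
Node u (S = 80.5): continuation = e^(−0.12)·[0.9500·0.0000 + 0.0500·28.6500] = 1.2707; exercise value = 4.5000 > continuation, so V_u = 4.5000 (exercise)
Node d (S = 49): continuation = e^(−0.12)·[0.9500·28.6500 + 0.0500·50.7000] = 26.3882; exercise value = 36.0000 > continuation, so V_d = 36.0000 (exercise)
Node 0 (S = 70): continuation = e^(−0.12)·[0.9500·4.5000 + 0.0500·36.0000] = 5.3882; exercise value = 15.0000 > continuation, so V_0 = 15.0000 (exercise)

$15.00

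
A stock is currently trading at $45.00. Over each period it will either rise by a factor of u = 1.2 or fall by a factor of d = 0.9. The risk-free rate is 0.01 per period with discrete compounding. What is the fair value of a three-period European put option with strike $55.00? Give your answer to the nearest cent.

Risk-neutral probability p = (1 + 0.01 − 0.9)/(1.2 − 0.9) = 0.1100/0.3000 = 0.3667
Terminal stock prices: S_uuu = 77.76, S_uud = 58.32, S_udd = 43.74, S_ddd = 32.81
Terminal payoffs (K − S): max(-22.76, 0) = 0, max(-3.32, 0) = 0, max(11.26, 0) = 11.26, max(22.19, 0) = 22.19
Node uu (S = 64.8): V_uu = 1/1.01·[0.3667·0.0000 + 0.6333·0.0000] = 0.0000
Node ud (S = 48.6): V_ud = 1/1.01·[0.3667·0.0000 + 0.6333·11.2600] = 7.0607
Node dd (S = 36.45): V_dd = 1/1.01·[0.3667·11.2600 + 0.6333·22.1950] = 18.0054
Node u (S = 54): V_u = 1/1.01·[0.3667·0.0000 + 0.6333·7.0607] = 4.4275
Node d (S = 40.5): V_d = 1/1.01·[0.3667·7.0607 + 0.6333·18.0054] = 13.8538
Node 0 (S = 45): V_0 = 1/1.01·[0.3667·4.4275 + 0.6333·13.8538] = 10.2946

$10.29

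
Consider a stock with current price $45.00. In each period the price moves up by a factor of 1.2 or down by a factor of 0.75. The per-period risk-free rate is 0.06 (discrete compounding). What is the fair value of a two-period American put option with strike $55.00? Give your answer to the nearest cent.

$10.00

Risk-neutral probability p = (1 + 0.06 − 0.75)/(1.2 − 0.75) = 0.3100/0.4500 = 0.6889
Terminal stock prices: S_uu = 64.8, S_ud = 40.5, S_dd = 25.31
Terminal payoffs (K − S): max(-9.8, 0) = 0, max(14.5, 0) = 14.5, max(29.69, 0) = 29.69
Node u (S = 54): continuation = 1/1.06·[0.6889·0.0000 + 0.3111·14.5000] = 4.2558; exercise value = 1.0000 ≤ continuation, so V_u = 4.2558
Node d (S = 33.75): continuation = 1/1.06·[0.6889·14.5000 + 0.3111·29.6875] = 18.1368; exercise value = 21.2500 > continuation, so V_d = 21.2500 (exercise)
Node 0 (S = 45): continuation = 1/1.06·[0.6889·4.2558 + 0.3111·21.2500] = 9.0027; exercise value = 10.0000 > continuation, so V_0 = 10.0000 (exercise)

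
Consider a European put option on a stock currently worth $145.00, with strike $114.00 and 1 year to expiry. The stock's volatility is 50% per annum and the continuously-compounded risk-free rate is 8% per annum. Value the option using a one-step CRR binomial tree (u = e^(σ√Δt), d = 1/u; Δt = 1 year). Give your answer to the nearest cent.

CRR parameters: u = e^(σ√Δt) = e^(0.5·√1) = 1.6487, d = 1/u = 0.6065
Per-period rate: rΔt = 0.08·1 = 0.08, so R = e^0.08 = 1.0833
Risk-neutral probability p = (e^0.08 − 0.6065)/(1.6487 − 0.6065) = 0.4768/1.0422 = 0.4575
Terminal stock prices: S_u = 239.1, S_d = 87.95
Terminal payoffs (K − S): max(-125.1, 0) = 0, max(26.05, 0) = 26.05
Node 0 (S = 145): V_0 = e^(−0.08)·[0.4575·0.0000 + 0.5425·26.0531] = 13.0482

$13.05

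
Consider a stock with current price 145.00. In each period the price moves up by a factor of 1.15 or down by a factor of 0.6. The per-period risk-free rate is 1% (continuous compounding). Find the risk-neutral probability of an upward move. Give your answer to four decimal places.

p = 0.7455

Risk-neutral probability p = (e^0.01 − 0.6)/(1.15 − 0.6) = 0.4101/0.5500 = 0.7455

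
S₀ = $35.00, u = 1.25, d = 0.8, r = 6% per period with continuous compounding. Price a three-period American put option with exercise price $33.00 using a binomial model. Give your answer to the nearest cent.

Risk-neutral probability p = (e^0.06 − 0.8)/(1.25 − 0.8) = 0.2618/0.4500 = 0.5819
Terminal stock prices: S_uuu = 68.36, S_uud = 43.75, S_udd = 28, S_ddd = 17.92
Terminal payoffs (K − S): max(-35.36, 0) = 0, max(-10.75, 0) = 0, max(5, 0) = 5, max(15.08, 0) = 15.08
Node uu (S = 54.69): continuation = e^(−0.06)·[0.5819·0.0000 + 0.4181·0.0000] = 0.0000; exercise value = 0.0000 ≤ continuation, so V_uu = 0.0000
Node ud (S = 35): continuation = e^(−0.06)·[0.5819·0.0000 + 0.4181·5.0000] = 1.9690; exercise value = 0.0000 ≤ continuation, so V_ud = 1.9690
Node dd (S = 22.4): continuation = e^(−0.06)·[0.5819·5.0000 + 0.4181·15.0800] = 8.6782; exercise value = 10.6000 > continuation, so V_dd = 10.6000 (exercise)
Node u (S = 43.75): continuation = e^(−0.06)·[0.5819·0.0000 + 0.4181·1.9690] = 0.7754; exercise value = 0.0000 ≤ continuation, so V_u = 0.7754
Node d (S = 28): continuation = e^(−0.06)·[0.5819·1.9690 + 0.4181·10.6000] = 5.2531; exercise value = 5.0000 ≤ continuation, so V_d = 5.2531
Node 0 (S = 35): continuation = e^(−0.06)·[0.5819·0.7754 + 0.4181·5.2531] = 2.4935; exercise value = 0.0000 ≤ continuation, so V_0 = 2.4935

$2.49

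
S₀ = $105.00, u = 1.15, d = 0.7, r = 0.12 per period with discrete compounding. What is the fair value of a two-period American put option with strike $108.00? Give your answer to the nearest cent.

Risk-neutral probability p = (1 + 0.12 − 0.7)/(1.15 − 0.7) = 0.4200/0.4500 = 0.9333
Terminal stock prices: S_uu = 138.9, S_ud = 84.52, S_dd = 51.45
Terminal payoffs (K − S): max(-30.86, 0) = 0, max(23.48, 0) = 23.48, max(56.55, 0) = 56.55
Node u (S = 120.7): continuation = 1/1.12·[0.9333·0.0000 + 0.0667·23.4750] = 1.3973; exercise value = 0.0000 ≤ continuation, so V_u = 1.3973
Node d (S = 73.5): continuation = 1/1.12·[0.9333·23.4750 + 0.0667·56.5500] = 22.9286; exercise value = 34.5000 > continuation, so V_d = 34.5000 (exercise)
Node 0 (S = 105): continuation = 1/1.12·[0.9333·1.3973 + 0.0667·34.5000] = 3.2180; exercise value = 3.0000 ≤ continuation, so V_0 = 3.2180

$3.22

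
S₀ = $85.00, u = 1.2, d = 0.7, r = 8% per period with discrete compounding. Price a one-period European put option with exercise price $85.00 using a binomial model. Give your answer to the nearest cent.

$5.67

Risk-neutral probability p = (1 + 0.08 − 0.7)/(1.2 − 0.7) = 0.3800/0.5000 = 0.7600
Terminal stock prices: S_u = 102, S_d = 59.5
Terminal payoffs (K − S): max(-17, 0) = 0, max(25.5, 0) = 25.5
Node 0 (S = 85): V_0 = 1/1.08·[0.7600·0.0000 + 0.2400·25.5000] = 5.6667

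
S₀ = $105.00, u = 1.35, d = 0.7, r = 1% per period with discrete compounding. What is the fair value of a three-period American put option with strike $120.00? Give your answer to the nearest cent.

$31.19

Risk-neutral probability p = (1 + 0.01 − 0.7)/(1.35 − 0.7) = 0.3100/0.6500 = 0.4769
Terminal stock prices: S_uuu = 258.3, S_uud = 134, S_udd = 69.46, S_ddd = 36.01
Terminal payoffs (K − S): max(-138.3, 0) = 0, max(-13.95, 0) = 0, max(50.54, 0) = 50.54, max(83.99, 0) = 83.99
Node uu (S = 191.4): continuation = 1/1.01·[0.4769·0.0000 + 0.5231·0.0000] = 0.0000; exercise value = 0.0000 ≤ continuation, so V_uu = 0.0000
Node ud (S = 99.22): continuation = 1/1.01·[0.4769·0.0000 + 0.5231·50.5425] = 26.1759; exercise value = 20.7750 ≤ continuation, so V_ud = 26.1759
Node dd (S = 51.45): continuation = 1/1.01·[0.4769·50.5425 + 0.5231·83.9850] = 67.3619; exercise value = 68.5500 > continuation, so V_dd = 68.5500 (exercise)
Node u (S = 141.8): continuation = 1/1.01·[0.4769·0.0000 + 0.5231·26.1759] = 13.5564; exercise value = 0.0000 ≤ continuation, so V_u = 13.5564
Node d (S = 73.5): continuation = 1/1.01·[0.4769·26.1759 + 0.5231·68.5500] = 47.8622; exercise value = 46.5000 ≤ continuation, so V_d = 47.8622
Node 0 (S = 105): continuation = 1/1.01·[0.4769·13.5564 + 0.5231·47.8622] = 31.1891; exercise value = 15.0000 ≤ continuation, so V_0 = 31.1891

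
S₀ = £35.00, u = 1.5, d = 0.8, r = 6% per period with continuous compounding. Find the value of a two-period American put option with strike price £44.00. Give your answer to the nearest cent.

£9.85

Risk-neutral probability p = (e^0.06 − 0.8)/(1.5 − 0.8) = 0.2618/0.7000 = 0.3741
Terminal stock prices: S_uu = 78.75, S_ud = 42, S_dd = 22.4
Terminal payoffs (K − S): max(-34.75, 0) = 0, max(2, 0) = 2, max(21.6, 0) = 21.6
Node u (S = 52.5): continuation = e^(−0.06)·[0.3741·0.0000 + 0.6259·2.0000] = 1.1790; exercise value = 0.0000 ≤ continuation, so V_u = 1.1790
Node d (S = 28): continuation = e^(−0.06)·[0.3741·2.0000 + 0.6259·21.6000] = 13.4376; exercise value = 16.0000 > continuation, so V_d = 16.0000 (exercise)
Node 0 (S = 35): continuation = e^(−0.06)·[0.3741·1.1790 + 0.6259·16.0000] = 9.8472; exercise value = 9.0000 ≤ continuation, so V_0 = 9.8472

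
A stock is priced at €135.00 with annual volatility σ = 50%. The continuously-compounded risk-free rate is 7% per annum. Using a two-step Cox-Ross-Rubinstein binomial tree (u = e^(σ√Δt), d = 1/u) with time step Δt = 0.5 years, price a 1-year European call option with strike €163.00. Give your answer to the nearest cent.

€22.04

CRR parameters: u = e^(σ√Δt) = e^(0.5·√0.5) = 1.4241, d = 1/u = 0.7022
Per-period rate: rΔt = 0.07·0.5 = 0.035, so R = e^0.035 = 1.0356
Risk-neutral probability p = (e^0.035 − 0.7022)/(1.4241 − 0.7022) = 0.3334/0.7219 = 0.4619
Terminal stock prices: S_uu = 273.8, S_ud = 135, S_dd = 66.56
Terminal payoffs (S − K): max(110.8, 0) = 110.8, max(-28, 0) = 0, max(-96.44, 0) = 0
Node u (S = 192.3): V_u = e^(−0.035)·[0.4619·110.7955 + 0.5381·0.0000] = 49.4120
Node d (S = 94.8): V_d = e^(−0.035)·[0.4619·0.0000 + 0.5381·0.0000] = 0.0000
Node 0 (S = 135): V_0 = e^(−0.035)·[0.4619·49.4120 + 0.5381·0.0000] = 22.0365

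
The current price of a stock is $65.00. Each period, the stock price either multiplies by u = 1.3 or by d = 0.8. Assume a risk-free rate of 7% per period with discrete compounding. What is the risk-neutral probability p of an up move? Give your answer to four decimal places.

Risk-neutral probability p = (1 + 0.07 − 0.8)/(1.3 − 0.8) = 0.2700/0.5000 = 0.5400

p = 0.5400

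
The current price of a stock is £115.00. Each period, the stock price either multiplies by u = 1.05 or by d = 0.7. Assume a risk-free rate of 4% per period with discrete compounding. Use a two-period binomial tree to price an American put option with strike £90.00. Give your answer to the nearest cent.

£0.40

Risk-neutral probability p = (1 + 0.04 − 0.7)/(1.05 − 0.7) = 0.3400/0.3500 = 0.9714
Terminal stock prices: S_uu = 126.8, S_ud = 84.52, S_dd = 56.35
Terminal payoffs (K − S): max(-36.79, 0) = 0, max(5.475, 0) = 5.475, max(33.65, 0) = 33.65
Node u (S = 120.8): continuation = 1/1.04·[0.9714·0.0000 + 0.0286·5.4750] = 0.1504; exercise value = 0.0000 ≤ continuation, so V_u = 0.1504
Node d (S = 80.5): continuation = 1/1.04·[0.9714·5.4750 + 0.0286·33.6500] = 6.0385; exercise value = 9.5000 > continuation, so V_d = 9.5000 (exercise)
Node 0 (S = 115): continuation = 1/1.04·[0.9714·0.1504 + 0.0286·9.5000] = 0.4015; exercise value = 0.0000 ≤ continuation, so V_0 = 0.4015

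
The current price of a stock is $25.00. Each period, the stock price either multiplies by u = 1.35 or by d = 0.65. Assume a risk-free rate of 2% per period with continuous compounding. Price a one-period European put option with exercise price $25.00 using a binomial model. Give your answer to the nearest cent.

$4.04

Risk-neutral probability p = (e^0.02 − 0.65)/(1.35 − 0.65) = 0.3702/0.7000 = 0.5289
Terminal stock prices: S_u = 33.75, S_d = 16.25
Terminal payoffs (K − S): max(-8.75, 0) = 0, max(8.75, 0) = 8.75
Node 0 (S = 25): V_0 = e^(−0.02)·[0.5289·0.0000 + 0.4711·8.7500] = 4.0409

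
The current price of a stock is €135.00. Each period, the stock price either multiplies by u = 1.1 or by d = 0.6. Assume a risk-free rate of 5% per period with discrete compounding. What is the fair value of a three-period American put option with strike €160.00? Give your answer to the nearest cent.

€25.00

Risk-neutral probability p = (1 + 0.05 − 0.6)/(1.1 − 0.6) = 0.4500/0.5000 = 0.9000
Terminal stock prices: S_uuu = 179.7, S_uud = 98.01, S_udd = 53.46, S_ddd = 29.16
Terminal payoffs (K − S): max(-19.69, 0) = 0, max(61.99, 0) = 61.99, max(106.5, 0) = 106.5, max(130.8, 0) = 130.8
Node uu (S = 163.4): continuation = 1/1.05·[0.9000·0.0000 + 0.1000·61.9900] = 5.9038; exercise value = 0.0000 ≤ continuation, so V_uu = 5.9038
Node ud (S = 89.1): continuation = 1/1.05·[0.9000·61.9900 + 0.1000·106.5400] = 63.2810; exercise value = 70.9000 > continuation, so V_ud = 70.9000 (exercise)
Node dd (S = 48.6): continuation = 1/1.05·[0.9000·106.5400 + 0.1000·130.8400] = 103.7810; exercise value = 111.4000 > continuation, so V_dd = 111.4000 (exercise)
Node u (S = 148.5): continuation = 1/1.05·[0.9000·5.9038 + 0.1000·70.9000] = 11.8128; exercise value = 11.5000 ≤ continuation, so V_u = 11.8128
Node d (S = 81): continuation = 1/1.05·[0.9000·70.9000 + 0.1000·111.4000] = 71.3810; exercise value = 79.0000 > continuation, so V_d = 79.0000 (exercise)
Node 0 (S = 135): continuation = 1/1.05·[0.9000·11.8128 + 0.1000·79.0000] = 17.6491; exercise value = 25.0000 > continuation, so V_0 = 25.0000 (exercise)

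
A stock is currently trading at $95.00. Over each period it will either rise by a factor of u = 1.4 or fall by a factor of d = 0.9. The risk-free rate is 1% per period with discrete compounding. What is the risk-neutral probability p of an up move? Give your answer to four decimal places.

p = 0.2200

Risk-neutral probability p = (1 + 0.01 − 0.9)/(1.4 − 0.9) = 0.1100/0.5000 = 0.2200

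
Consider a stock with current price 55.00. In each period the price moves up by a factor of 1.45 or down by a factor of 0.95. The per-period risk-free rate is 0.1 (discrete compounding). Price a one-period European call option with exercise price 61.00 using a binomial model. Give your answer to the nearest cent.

Risk-neutral probability p = (1 + 0.1 − 0.95)/(1.45 − 0.95) = 0.1500/0.5000 = 0.3000
Terminal stock prices: S_u = 79.75, S_d = 52.25
Terminal payoffs (S − K): max(18.75, 0) = 18.75, max(-8.75, 0) = 0
Node 0 (S = 55): V_0 = 1/1.1·[0.3000·18.7500 + 0.7000·0.0000] = 5.1136

5.11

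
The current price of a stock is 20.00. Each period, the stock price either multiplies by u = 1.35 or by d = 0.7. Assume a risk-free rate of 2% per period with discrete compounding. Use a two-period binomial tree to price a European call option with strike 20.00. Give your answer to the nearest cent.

Risk-neutral probability p = (1 + 0.02 − 0.7)/(1.35 − 0.7) = 0.3200/0.6500 = 0.4923
Terminal stock prices: S_uu = 36.45, S_ud = 18.9, S_dd = 9.8
Terminal payoffs (S − K): max(16.45, 0) = 16.45, max(-1.1, 0) = 0, max(-10.2, 0) = 0
Node u (S = 27): V_u = 1/1.02·[0.4923·16.4500 + 0.5077·0.0000] = 7.9397
Node d (S = 14): V_d = 1/1.02·[0.4923·0.0000 + 0.5077·0.0000] = 0.0000
Node 0 (S = 20): V_0 = 1/1.02·[0.4923·7.9397 + 0.5077·0.0000] = 3.8321

3.83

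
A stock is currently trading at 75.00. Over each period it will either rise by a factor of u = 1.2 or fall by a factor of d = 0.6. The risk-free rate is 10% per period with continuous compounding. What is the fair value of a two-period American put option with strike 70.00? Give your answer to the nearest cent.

Risk-neutral probability p = (e^0.1 − 0.6)/(1.2 − 0.6) = 0.5052/0.6000 = 0.8420
Terminal stock prices: S_uu = 108, S_ud = 54, S_dd = 27
Terminal payoffs (K − S): max(-38, 0) = 0, max(16, 0) = 16, max(43, 0) = 43
Node u (S = 90): continuation = e^(−0.1)·[0.8420·0.0000 + 0.1580·16.0000] = 2.2881; exercise value = 0.0000 ≤ continuation, so V_u = 2.2881
Node d (S = 45): continuation = e^(−0.1)·[0.8420·16.0000 + 0.1580·43.0000] = 18.3386; exercise value = 25.0000 > continuation, so V_d = 25.0000 (exercise)
Node 0 (S = 75): continuation = e^(−0.1)·[0.8420·2.2881 + 0.1580·25.0000] = 5.3184; exercise value = 0.0000 ≤ continuation, so V_0 = 5.3184

5.32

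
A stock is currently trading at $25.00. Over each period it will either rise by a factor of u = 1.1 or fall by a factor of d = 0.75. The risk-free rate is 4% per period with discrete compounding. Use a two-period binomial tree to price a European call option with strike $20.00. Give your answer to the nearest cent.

Risk-neutral probability p = (1 + 0.04 − 0.75)/(1.1 − 0.75) = 0.2900/0.3500 = 0.8286
Terminal stock prices: S_uu = 30.25, S_ud = 20.63, S_dd = 14.06
Terminal payoffs (S − K): max(10.25, 0) = 10.25, max(0.625, 0) = 0.625, max(-5.938, 0) = 0
Node u (S = 27.5): V_u = 1/1.04·[0.8286·10.2500 + 0.1714·0.6250] = 8.2692
Node d (S = 18.75): V_d = 1/1.04·[0.8286·0.6250 + 0.1714·0.0000] = 0.4979
Node 0 (S = 25): V_0 = 1/1.04·[0.8286·8.2692 + 0.1714·0.4979] = 6.6702

$6.67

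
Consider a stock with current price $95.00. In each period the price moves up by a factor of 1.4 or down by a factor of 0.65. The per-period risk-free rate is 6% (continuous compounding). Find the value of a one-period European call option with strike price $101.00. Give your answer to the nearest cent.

Risk-neutral probability p = (e^0.06 − 0.65)/(1.4 − 0.65) = 0.4118/0.7500 = 0.5491
Terminal stock prices: S_u = 133, S_d = 61.75
Terminal payoffs (S − K): max(32, 0) = 32, max(-39.25, 0) = 0
Node 0 (S = 95): V_0 = e^(−0.06)·[0.5491·32.0000 + 0.4509·0.0000] = 16.5484

$16.55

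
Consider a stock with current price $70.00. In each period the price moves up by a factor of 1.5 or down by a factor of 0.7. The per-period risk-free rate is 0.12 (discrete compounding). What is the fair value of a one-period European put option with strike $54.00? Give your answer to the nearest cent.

Risk-neutral probability p = (1 + 0.12 − 0.7)/(1.5 − 0.7) = 0.4200/0.8000 = 0.5250
Terminal stock prices: S_u = 105, S_d = 49
Terminal payoffs (K − S): max(-51, 0) = 0, max(5, 0) = 5
Node 0 (S = 70): V_0 = 1/1.12·[0.5250·0.0000 + 0.4750·5.0000] = 2.1205

$2.12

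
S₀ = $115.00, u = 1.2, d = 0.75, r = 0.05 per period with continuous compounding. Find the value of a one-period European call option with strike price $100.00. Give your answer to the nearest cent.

$24.20

Risk-neutral probability p = (e^0.05 − 0.75)/(1.2 − 0.75) = 0.3013/0.4500 = 0.6695
Terminal stock prices: S_u = 138, S_d = 86.25
Terminal payoffs (S − K): max(38, 0) = 38, max(-13.75, 0) = 0
Node 0 (S = 115): V_0 = e^(−0.05)·[0.6695·38.0000 + 0.3305·0.0000] = 24.1999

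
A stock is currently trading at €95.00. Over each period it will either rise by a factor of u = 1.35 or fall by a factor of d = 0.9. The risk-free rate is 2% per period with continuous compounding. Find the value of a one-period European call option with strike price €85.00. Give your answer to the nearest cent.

Risk-neutral probability p = (e^0.02 − 0.9)/(1.35 − 0.9) = 0.1202/0.4500 = 0.2671
Terminal stock prices: S_u = 128.2, S_d = 85.5
Terminal payoffs (S − K): max(43.25, 0) = 43.25, max(0.5, 0) = 0.5
Node 0 (S = 95): V_0 = e^(−0.02)·[0.2671·43.2500 + 0.7329·0.5000] = 11.6831

€11.68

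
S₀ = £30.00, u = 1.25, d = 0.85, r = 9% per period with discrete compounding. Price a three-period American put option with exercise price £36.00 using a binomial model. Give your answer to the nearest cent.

Risk-neutral probability p = (1 + 0.09 − 0.85)/(1.25 − 0.85) = 0.2400/0.4000 = 0.6000
Terminal stock prices: S_uuu = 58.59, S_uud = 39.84, S_udd = 27.09, S_ddd = 18.42
Terminal payoffs (K − S): max(-22.59, 0) = 0, max(-3.844, 0) = 0, max(8.906, 0) = 8.906, max(17.58, 0) = 17.58
Node uu (S = 46.88): continuation = 1/1.09·[0.6000·0.0000 + 0.4000·0.0000] = 0.0000; exercise value = 0.0000 ≤ continuation, so V_uu = 0.0000
Node ud (S = 31.88): continuation = 1/1.09·[0.6000·0.0000 + 0.4000·8.9063] = 3.2683; exercise value = 4.1250 > continuation, so V_ud = 4.1250 (exercise)
Node dd (S = 21.67): continuation = 1/1.09·[0.6000·8.9063 + 0.4000·17.5763] = 11.3525; exercise value = 14.3250 > continuation, so V_dd = 14.3250 (exercise)
Node u (S = 37.5): continuation = 1/1.09·[0.6000·0.0000 + 0.4000·4.1250] = 1.5138; exercise value = 0.0000 ≤ continuation, so V_u = 1.5138
Node d (S = 25.5): continuation = 1/1.09·[0.6000·4.1250 + 0.4000·14.3250] = 7.5275; exercise value = 10.5000 > continuation, so V_d = 10.5000 (exercise)
Node 0 (S = 30): continuation = 1/1.09·[0.6000·1.5138 + 0.4000·10.5000] = 4.6865; exercise value = 6.0000 > continuation, so V_0 = 6.0000 (exercise)

£6.00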